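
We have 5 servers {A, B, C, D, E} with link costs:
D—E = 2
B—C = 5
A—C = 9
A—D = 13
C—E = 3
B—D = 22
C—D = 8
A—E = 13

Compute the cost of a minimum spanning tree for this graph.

Kruskal: consider edges lightest-first.
D—E (2): add — endpoints in different components.
C—E (3): add — endpoints in different components.
B—C (5): add — endpoints in different components.
C—D (8): skip — C and D already connected.
A—C (9): add — endpoints in different components.
MST edges: D—E, C—E, B—C, A—C; total weight 2+3+5+9 = 19.

19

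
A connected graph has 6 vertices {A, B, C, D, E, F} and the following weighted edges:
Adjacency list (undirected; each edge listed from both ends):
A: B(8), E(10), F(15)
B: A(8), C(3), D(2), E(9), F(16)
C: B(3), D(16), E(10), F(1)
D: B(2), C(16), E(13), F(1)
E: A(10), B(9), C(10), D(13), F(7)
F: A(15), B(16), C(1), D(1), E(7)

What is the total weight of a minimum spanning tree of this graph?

19

Kruskal: consider edges lightest-first.
C—F (1): add. Components now {A} {B} {C,F} {D} {E}
D—F (1): add. Components now {A} {B} {C,D,F} {E}
B—D (2): add. Components now {A} {B,C,D,F} {E}
B—C (3): skip — B and C already connected.
E—F (7): add. Components now {A} {B,C,D,E,F}
A—B (8): add. Components now {A,B,C,D,E,F}
MST edges: C—F, D—F, B—D, E—F, A—B; total weight 1+1+2+7+8 = 19.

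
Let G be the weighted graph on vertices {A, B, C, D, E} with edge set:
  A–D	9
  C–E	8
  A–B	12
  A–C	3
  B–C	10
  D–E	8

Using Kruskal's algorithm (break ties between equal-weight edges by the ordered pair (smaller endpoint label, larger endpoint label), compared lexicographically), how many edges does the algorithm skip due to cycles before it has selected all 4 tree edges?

1

Sort edges by weight, then run Kruskal:
A–C (3): add — endpoints in different components.
C–E (8): add — endpoints in different components.
D–E (8): add — endpoints in different components.
A–D (9): skip — A and D already connected.
B–C (10): add — endpoints in different components.
Edges rejected before the tree was complete: 1.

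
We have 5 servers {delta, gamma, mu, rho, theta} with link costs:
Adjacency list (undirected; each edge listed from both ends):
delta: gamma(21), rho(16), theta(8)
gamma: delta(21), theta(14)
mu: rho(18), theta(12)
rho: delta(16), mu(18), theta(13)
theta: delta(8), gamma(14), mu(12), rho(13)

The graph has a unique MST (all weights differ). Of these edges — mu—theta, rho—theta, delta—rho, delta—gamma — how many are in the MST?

2

Kruskal's algorithm — process edges by increasing weight (ties by edge label):
delta—theta (8): add. Components now {gamma} {delta,theta} {mu} {rho}
mu—theta (12): add. Components now {gamma} {delta,mu,theta} {rho}
rho—theta (13): add. Components now {gamma} {delta,mu,rho,theta}
gamma—theta (14): add. Components now {delta,gamma,mu,rho,theta}
MST edge set: {delta—theta, mu—theta, rho—theta, gamma—theta}.
Of the listed edges, {mu—theta, rho—theta} are in the MST → 2.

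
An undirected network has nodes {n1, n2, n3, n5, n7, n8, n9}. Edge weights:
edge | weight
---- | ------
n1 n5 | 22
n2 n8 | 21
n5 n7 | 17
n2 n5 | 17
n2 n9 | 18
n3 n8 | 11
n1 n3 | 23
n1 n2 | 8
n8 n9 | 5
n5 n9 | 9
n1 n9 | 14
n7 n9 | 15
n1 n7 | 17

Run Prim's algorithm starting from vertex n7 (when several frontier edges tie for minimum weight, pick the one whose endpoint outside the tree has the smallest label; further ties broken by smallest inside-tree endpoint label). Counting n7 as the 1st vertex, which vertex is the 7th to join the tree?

Grow the tree from n7 using Prim:
Step 1: cheapest edge leaving the tree is n7 n9 (15); add n9.
Step 2: cheapest edge leaving the tree is n8 n9 (5); add n8.
Step 3: cheapest edge leaving the tree is n5 n9 (9); add n5.
Step 4: cheapest edge leaving the tree is n3 n8 (11); add n3.
Step 5: cheapest edge leaving the tree is n1 n9 (14); add n1.
Step 6: cheapest edge leaving the tree is n1 n2 (8); add n2.
Vertex order: n7, n9, n8, n5, n3, n1, n2. The 7th vertex is n2.

n2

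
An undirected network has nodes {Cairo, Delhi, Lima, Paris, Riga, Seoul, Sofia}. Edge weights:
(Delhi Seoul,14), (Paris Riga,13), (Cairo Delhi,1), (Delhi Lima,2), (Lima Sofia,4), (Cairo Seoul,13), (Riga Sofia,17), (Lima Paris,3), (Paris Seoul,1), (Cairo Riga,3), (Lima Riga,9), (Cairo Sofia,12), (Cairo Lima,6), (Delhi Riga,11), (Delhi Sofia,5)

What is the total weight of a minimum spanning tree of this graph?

14

Prim, starting at Lima.
Step 1: cheapest edge leaving the tree is Delhi Lima (2); add Delhi.
Step 2: cheapest edge leaving the tree is Cairo Delhi (1); add Cairo.
Step 3: cheapest edge leaving the tree is Lima Paris (3); add Paris.
Step 4: cheapest edge leaving the tree is Paris Seoul (1); add Seoul.
Step 5: cheapest edge leaving the tree is Cairo Riga (3); add Riga.
Step 6: cheapest edge leaving the tree is Lima Sofia (4); add Sofia.
MST edges: Delhi Lima, Cairo Delhi, Lima Paris, Paris Seoul, Cairo Riga, Lima Sofia; total weight 2+1+3+1+3+4 = 14.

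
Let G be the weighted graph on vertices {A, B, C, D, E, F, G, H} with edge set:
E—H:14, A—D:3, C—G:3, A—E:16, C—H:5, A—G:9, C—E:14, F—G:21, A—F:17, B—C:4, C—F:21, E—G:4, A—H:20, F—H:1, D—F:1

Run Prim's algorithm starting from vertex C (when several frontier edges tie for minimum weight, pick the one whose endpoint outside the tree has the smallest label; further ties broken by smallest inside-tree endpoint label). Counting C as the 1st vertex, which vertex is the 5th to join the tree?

Grow the tree from C using Prim:
Step 1: cheapest edge leaving the tree is C—G (3); add G.
Step 2: cheapest edge leaving the tree is B—C (4); add B.
Step 3: cheapest edge leaving the tree is E—G (4); add E.
Step 4: cheapest edge leaving the tree is C—H (5); add H.
Step 5: cheapest edge leaving the tree is F—H (1); add F.
Step 6: cheapest edge leaving the tree is D—F (1); add D.
Step 7: cheapest edge leaving the tree is A—D (3); add A.
Vertex order: C, G, B, E, H, F, D, A. The 5th vertex is H.

H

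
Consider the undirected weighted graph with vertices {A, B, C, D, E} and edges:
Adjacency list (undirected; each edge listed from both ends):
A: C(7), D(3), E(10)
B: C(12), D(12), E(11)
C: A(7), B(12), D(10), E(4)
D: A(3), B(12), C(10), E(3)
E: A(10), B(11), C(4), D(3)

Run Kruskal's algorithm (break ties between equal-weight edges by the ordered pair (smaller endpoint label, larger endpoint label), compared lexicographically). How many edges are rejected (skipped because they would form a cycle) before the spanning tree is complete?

3

Kruskal's algorithm — process edges by increasing weight (ties by edge label):
A D (3): add. Components now {A,D} {B} {C} {E}
D E (3): add. Components now {A,D,E} {B} {C}
C E (4): add. Components now {A,C,D,E} {B}
A C (7): skip — A and C already connected.
A E (10): skip — A and E already connected.
C D (10): skip — C and D already connected.
B E (11): add. Components now {A,B,C,D,E}
Edges rejected before the tree was complete: 3.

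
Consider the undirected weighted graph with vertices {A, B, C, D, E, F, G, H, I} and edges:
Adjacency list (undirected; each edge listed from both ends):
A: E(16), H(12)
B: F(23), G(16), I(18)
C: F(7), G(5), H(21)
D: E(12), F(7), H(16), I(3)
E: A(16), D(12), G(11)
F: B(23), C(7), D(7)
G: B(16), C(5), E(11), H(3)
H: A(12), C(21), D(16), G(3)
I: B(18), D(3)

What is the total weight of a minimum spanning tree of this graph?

64

Sort edges by weight, then run Kruskal:
D I (3): add — endpoints in different components.
G H (3): add — endpoints in different components.
C G (5): add — endpoints in different components.
C F (7): add — endpoints in different components.
D F (7): add — endpoints in different components.
E G (11): add — endpoints in different components.
A H (12): add — endpoints in different components.
D E (12): skip — D and E already connected.
A E (16): skip — A and E already connected.
B G (16): add — endpoints in different components.
MST edges: D I, G H, C G, C F, D F, E G, A H, B G; total weight 3+3+5+7+7+11+12+16 = 64.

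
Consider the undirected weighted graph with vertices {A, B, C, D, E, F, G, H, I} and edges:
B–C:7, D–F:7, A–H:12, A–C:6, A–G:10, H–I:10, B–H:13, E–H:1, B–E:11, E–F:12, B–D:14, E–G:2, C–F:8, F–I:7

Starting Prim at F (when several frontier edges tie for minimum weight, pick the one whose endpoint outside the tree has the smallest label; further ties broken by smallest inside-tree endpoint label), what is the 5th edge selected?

Prim, starting at F.
Step 1: frontier [D–F 7, F–I 7, C–F 8, E–F 12] → take D–F (7); add D.
Step 2: frontier [B–D 14, F–I 7, C–F 8, E–F 12] → take F–I (7); add I.
Step 3: frontier [B–D 14, C–F 8, E–F 12, H–I 10] → take C–F (8); add C.
Step 4: frontier [A–C 6, B–C 7, B–D 14, E–F 12, H–I 10] → take A–C (6); add A.
Step 5: frontier [A–G 10, A–H 12, B–C 7, B–D 14, E–F 12, H–I 10] → take B–C (7); add B.
Step 6: frontier [A–G 10, A–H 12, B–E 11, B–H 13, E–F 12, H–I 10] → take A–G (10); add G.
Step 7: frontier [A–H 12, B–E 11, B–H 13, E–F 12, E–G 2, H–I 10] → take E–G (2); add E.
Step 8: frontier [A–H 12, B–H 13, E–H 1, H–I 10] → take E–H (1); add H.
The 5th edge added is B–C.

B-C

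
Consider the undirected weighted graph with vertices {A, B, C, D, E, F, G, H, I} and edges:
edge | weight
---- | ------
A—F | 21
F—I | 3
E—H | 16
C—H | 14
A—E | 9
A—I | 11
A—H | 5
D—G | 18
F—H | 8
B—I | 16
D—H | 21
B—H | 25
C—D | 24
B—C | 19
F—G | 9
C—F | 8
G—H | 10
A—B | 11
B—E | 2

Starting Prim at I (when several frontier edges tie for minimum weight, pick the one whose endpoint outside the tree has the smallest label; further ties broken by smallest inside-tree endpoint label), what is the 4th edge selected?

Prim, starting at I.
Step 1: cheapest edge leaving the tree is F—I (3); add F.
Step 2: cheapest edge leaving the tree is C—F (8); add C.
Step 3: cheapest edge leaving the tree is F—H (8); add H.
Step 4: cheapest edge leaving the tree is A—H (5); add A.
Step 5: cheapest edge leaving the tree is A—E (9); add E.
Step 6: cheapest edge leaving the tree is B—E (2); add B.
Step 7: cheapest edge leaving the tree is F—G (9); add G.
Step 8: cheapest edge leaving the tree is D—G (18); add D.
The 4th edge added is A—H.

A-H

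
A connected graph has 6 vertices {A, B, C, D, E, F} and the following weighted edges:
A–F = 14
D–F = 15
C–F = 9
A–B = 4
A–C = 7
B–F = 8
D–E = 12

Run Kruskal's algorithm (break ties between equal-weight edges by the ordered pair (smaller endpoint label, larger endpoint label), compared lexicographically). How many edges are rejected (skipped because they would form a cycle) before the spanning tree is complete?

2

Kruskal's algorithm — process edges by increasing weight (ties by edge label):
A–B (4): add — endpoints in different components.
A–C (7): add — endpoints in different components.
B–F (8): add — endpoints in different components.
C–F (9): skip — C and F already connected.
D–E (12): add — endpoints in different components.
A–F (14): skip — A and F already connected.
D–F (15): add — endpoints in different components.
Edges rejected before the tree was complete: 2.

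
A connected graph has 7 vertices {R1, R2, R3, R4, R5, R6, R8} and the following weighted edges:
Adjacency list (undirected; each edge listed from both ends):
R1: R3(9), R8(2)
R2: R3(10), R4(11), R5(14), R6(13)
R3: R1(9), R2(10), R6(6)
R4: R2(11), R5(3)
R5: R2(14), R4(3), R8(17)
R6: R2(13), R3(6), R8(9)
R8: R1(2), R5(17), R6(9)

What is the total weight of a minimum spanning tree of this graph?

Prim's algorithm from R3:
Step 1: cheapest edge leaving the tree is R3 R6 (6); add R6.
Step 2: cheapest edge leaving the tree is R1 R3 (9); add R1.
Step 3: cheapest edge leaving the tree is R1 R8 (2); add R8.
Step 4: cheapest edge leaving the tree is R2 R3 (10); add R2.
Step 5: cheapest edge leaving the tree is R2 R4 (11); add R4.
Step 6: cheapest edge leaving the tree is R4 R5 (3); add R5.
MST edges: R3 R6, R1 R3, R1 R8, R2 R3, R2 R4, R4 R5; total weight 6+9+2+10+11+3 = 41.

41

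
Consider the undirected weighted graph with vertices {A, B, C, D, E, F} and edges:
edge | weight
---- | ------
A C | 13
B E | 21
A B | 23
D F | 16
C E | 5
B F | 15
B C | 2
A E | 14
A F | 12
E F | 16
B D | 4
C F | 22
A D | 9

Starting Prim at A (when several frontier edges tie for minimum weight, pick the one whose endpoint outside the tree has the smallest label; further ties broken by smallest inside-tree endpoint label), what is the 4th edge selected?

C-E

Grow the tree from A using Prim:
Step 1: frontier [A D 9, A F 12, A C 13, A E 14, A B 23] → take A D (9); add D.
Step 2: frontier [A F 12, A C 13, A E 14, A B 23, B D 4, D F 16] → take B D (4); add B.
Step 3: frontier [A F 12, A C 13, A E 14, B C 2, B F 15, B E 21, D F 16] → take B C (2); add C.
Step 4: frontier [A F 12, A E 14, B F 15, B E 21, C E 5, C F 22, D F 16] → take C E (5); add E.
Step 5: frontier [A F 12, B F 15, C F 22, D F 16, E F 16] → take A F (12); add F.
The 4th edge added is C E.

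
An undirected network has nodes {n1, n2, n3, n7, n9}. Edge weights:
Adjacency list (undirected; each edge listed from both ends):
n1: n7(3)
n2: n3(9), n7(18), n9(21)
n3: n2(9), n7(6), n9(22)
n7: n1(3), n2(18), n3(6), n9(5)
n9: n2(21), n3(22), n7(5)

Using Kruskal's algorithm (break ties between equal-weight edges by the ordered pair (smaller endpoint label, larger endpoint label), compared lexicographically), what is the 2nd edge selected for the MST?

Kruskal's algorithm — process edges by increasing weight (ties by edge label):
n1-n7 (3): add. Components now {n1,n7} {n2} {n9} {n3}
n7-n9 (5): add. Components now {n1,n7,n9} {n2} {n3}
n3-n7 (6): add. Components now {n1,n3,n7,n9} {n2}
n2-n3 (9): add. Components now {n1,n2,n3,n7,n9}
The 2nd edge added is n7-n9.

n7-n9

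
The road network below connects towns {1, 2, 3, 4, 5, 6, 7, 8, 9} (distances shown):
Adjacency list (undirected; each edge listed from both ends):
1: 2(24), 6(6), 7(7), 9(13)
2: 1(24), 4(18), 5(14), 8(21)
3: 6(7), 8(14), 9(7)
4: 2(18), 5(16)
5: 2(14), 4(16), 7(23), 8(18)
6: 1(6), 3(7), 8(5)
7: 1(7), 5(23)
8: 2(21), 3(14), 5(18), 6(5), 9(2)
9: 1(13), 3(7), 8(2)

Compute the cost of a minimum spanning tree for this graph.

Prim, starting at 8.
Step 1: cheapest edge leaving the tree is 8 9 (2); add 9.
Step 2: cheapest edge leaving the tree is 6 8 (5); add 6.
Step 3: cheapest edge leaving the tree is 1 6 (6); add 1.
Step 4: cheapest edge leaving the tree is 3 6 (7); add 3.
Step 5: cheapest edge leaving the tree is 1 7 (7); add 7.
Step 6: cheapest edge leaving the tree is 5 8 (18); add 5.
Step 7: cheapest edge leaving the tree is 2 5 (14); add 2.
Step 8: cheapest edge leaving the tree is 4 5 (16); add 4.
MST edges: 8 9, 6 8, 1 6, 3 6, 1 7, 5 8, 2 5, 4 5; total weight 2+5+6+7+7+18+14+16 = 75.

75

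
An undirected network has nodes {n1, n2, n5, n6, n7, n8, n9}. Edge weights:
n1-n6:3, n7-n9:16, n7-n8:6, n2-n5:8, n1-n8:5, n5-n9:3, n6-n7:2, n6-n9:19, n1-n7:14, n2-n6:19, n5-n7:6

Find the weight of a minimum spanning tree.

Prim's algorithm from n6:
Step 1: cheapest edge leaving the tree is n6-n7 (2); add n7.
Step 2: cheapest edge leaving the tree is n1-n6 (3); add n1.
Step 3: cheapest edge leaving the tree is n1-n8 (5); add n8.
Step 4: cheapest edge leaving the tree is n5-n7 (6); add n5.
Step 5: cheapest edge leaving the tree is n5-n9 (3); add n9.
Step 6: cheapest edge leaving the tree is n2-n5 (8); add n2.
MST edges: n6-n7, n1-n6, n1-n8, n5-n7, n5-n9, n2-n5; total weight 2+3+5+6+3+8 = 27.

27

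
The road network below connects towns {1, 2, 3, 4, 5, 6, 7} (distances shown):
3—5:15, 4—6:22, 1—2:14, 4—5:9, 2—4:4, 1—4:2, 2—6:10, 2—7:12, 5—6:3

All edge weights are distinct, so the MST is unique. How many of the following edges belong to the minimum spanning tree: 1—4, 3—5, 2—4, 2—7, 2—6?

4

Sort edges by weight, then run Kruskal:
1—4 (2): add. Components now {1,4} {2} {3} {5} {6} {7}
5—6 (3): add. Components now {1,4} {2} {3} {5,6} {7}
2—4 (4): add. Components now {1,2,4} {3} {5,6} {7}
4—5 (9): add. Components now {1,2,4,5,6} {3} {7}
2—6 (10): skip — 2 and 6 already connected.
2—7 (12): add. Components now {1,2,4,5,6,7} {3}
1—2 (14): skip — 1 and 2 already connected.
3—5 (15): add. Components now {1,2,3,4,5,6,7}
MST edge set: {1—4, 5—6, 2—4, 4—5, 2—7, 3—5}.
Of the listed edges, {1—4, 3—5, 2—4, 2—7} are in the MST → 4.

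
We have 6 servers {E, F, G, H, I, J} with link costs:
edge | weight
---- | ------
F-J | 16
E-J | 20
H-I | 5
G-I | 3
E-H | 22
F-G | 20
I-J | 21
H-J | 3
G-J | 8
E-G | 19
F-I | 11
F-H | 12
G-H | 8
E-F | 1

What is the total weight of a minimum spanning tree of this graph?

23

Grow the tree from J using Prim:
Step 1: cheapest edge leaving the tree is H-J (3); add H.
Step 2: cheapest edge leaving the tree is H-I (5); add I.
Step 3: cheapest edge leaving the tree is G-I (3); add G.
Step 4: cheapest edge leaving the tree is F-I (11); add F.
Step 5: cheapest edge leaving the tree is E-F (1); add E.
MST edges: H-J, H-I, G-I, F-I, E-F; total weight 3+5+3+11+1 = 23.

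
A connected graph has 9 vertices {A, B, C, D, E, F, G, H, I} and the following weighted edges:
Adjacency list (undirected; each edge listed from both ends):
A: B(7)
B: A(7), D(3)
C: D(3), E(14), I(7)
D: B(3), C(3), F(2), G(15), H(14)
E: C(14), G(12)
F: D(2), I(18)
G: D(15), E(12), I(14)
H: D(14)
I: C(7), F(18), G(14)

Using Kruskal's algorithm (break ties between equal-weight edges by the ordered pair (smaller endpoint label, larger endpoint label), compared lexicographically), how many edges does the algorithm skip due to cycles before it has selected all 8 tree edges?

0

Kruskal: consider edges lightest-first.
D—F (2): add — endpoints in different components.
B—D (3): add — endpoints in different components.
C—D (3): add — endpoints in different components.
A—B (7): add — endpoints in different components.
C—I (7): add — endpoints in different components.
E—G (12): add — endpoints in different components.
C—E (14): add — endpoints in different components.
D—H (14): add — endpoints in different components.
Edges rejected before the tree was complete: 0.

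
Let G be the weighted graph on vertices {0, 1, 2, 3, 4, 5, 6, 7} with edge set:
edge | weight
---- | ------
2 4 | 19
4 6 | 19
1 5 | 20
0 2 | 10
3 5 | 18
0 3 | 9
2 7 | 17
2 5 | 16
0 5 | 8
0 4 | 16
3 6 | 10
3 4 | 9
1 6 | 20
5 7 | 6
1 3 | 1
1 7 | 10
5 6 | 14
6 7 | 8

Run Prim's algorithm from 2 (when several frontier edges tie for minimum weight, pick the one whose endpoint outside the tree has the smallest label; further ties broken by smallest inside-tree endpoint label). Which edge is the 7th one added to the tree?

Prim's algorithm from 2:
Step 1: cheapest edge leaving the tree is 0 2 (10); add 0.
Step 2: cheapest edge leaving the tree is 0 5 (8); add 5.
Step 3: cheapest edge leaving the tree is 5 7 (6); add 7.
Step 4: cheapest edge leaving the tree is 6 7 (8); add 6.
Step 5: cheapest edge leaving the tree is 0 3 (9); add 3.
Step 6: cheapest edge leaving the tree is 1 3 (1); add 1.
Step 7: cheapest edge leaving the tree is 3 4 (9); add 4.
The 7th edge added is 3 4.

3-4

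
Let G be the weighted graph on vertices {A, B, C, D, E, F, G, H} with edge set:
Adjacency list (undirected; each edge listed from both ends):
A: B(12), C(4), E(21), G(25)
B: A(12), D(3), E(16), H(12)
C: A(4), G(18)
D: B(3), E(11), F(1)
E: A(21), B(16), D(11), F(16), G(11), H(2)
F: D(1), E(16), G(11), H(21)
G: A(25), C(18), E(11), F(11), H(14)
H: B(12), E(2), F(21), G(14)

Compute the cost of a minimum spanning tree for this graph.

Grow the tree from A using Prim:
Step 1: cheapest edge leaving the tree is A C (4); add C.
Step 2: cheapest edge leaving the tree is A B (12); add B.
Step 3: cheapest edge leaving the tree is B D (3); add D.
Step 4: cheapest edge leaving the tree is D F (1); add F.
Step 5: cheapest edge leaving the tree is D E (11); add E.
Step 6: cheapest edge leaving the tree is E H (2); add H.
Step 7: cheapest edge leaving the tree is E G (11); add G.
MST edges: A C, A B, B D, D F, D E, E H, E G; total weight 4+12+3+1+11+2+11 = 44.

44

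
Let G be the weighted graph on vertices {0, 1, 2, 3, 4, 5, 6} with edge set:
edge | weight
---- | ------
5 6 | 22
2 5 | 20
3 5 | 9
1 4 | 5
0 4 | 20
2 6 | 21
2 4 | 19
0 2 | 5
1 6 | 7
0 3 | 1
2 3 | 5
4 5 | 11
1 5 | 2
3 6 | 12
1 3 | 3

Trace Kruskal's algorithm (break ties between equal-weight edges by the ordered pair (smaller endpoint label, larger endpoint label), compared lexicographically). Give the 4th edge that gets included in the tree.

0-2

Sort edges by weight, then run Kruskal:
0 3 (1): add. Components now {0,3} {1} {2} {4} {5} {6}
1 5 (2): add. Components now {0,3} {1,5} {2} {4} {6}
1 3 (3): add. Components now {0,1,3,5} {2} {4} {6}
0 2 (5): add. Components now {0,1,2,3,5} {4} {6}
1 4 (5): add. Components now {0,1,2,3,4,5} {6}
2 3 (5): skip — 2 and 3 already connected.
1 6 (7): add. Components now {0,1,2,3,4,5,6}
The 4th edge added is 0 2.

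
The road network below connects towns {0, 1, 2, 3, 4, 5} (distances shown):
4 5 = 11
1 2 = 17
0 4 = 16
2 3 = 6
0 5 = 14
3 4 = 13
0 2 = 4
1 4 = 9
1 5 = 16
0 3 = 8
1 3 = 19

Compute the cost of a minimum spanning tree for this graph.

43

Prim's algorithm from 5:
Step 1: cheapest edge leaving the tree is 4 5 (11); add 4.
Step 2: cheapest edge leaving the tree is 1 4 (9); add 1.
Step 3: cheapest edge leaving the tree is 3 4 (13); add 3.
Step 4: cheapest edge leaving the tree is 2 3 (6); add 2.
Step 5: cheapest edge leaving the tree is 0 2 (4); add 0.
MST edges: 4 5, 1 4, 3 4, 2 3, 0 2; total weight 11+9+13+6+4 = 43.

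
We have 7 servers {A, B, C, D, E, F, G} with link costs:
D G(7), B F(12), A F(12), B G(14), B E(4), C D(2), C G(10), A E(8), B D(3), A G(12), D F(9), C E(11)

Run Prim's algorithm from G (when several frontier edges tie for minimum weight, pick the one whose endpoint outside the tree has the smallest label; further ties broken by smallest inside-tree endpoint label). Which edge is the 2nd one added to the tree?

C-D

Prim, starting at G.
Step 1: frontier [D G 7, C G 10, A G 12, B G 14] → take D G (7); add D.
Step 2: frontier [C D 2, B D 3, D F 9, C G 10, A G 12, B G 14] → take C D (2); add C.
Step 3: frontier [C E 11, B D 3, D F 9, A G 12, B G 14] → take B D (3); add B.
Step 4: frontier [B E 4, B F 12, C E 11, D F 9, A G 12] → take B E (4); add E.
Step 5: frontier [B F 12, D F 9, A E 8, A G 12] → take A E (8); add A.
Step 6: frontier [A F 12, B F 12, D F 9] → take D F (9); add F.
The 2nd edge added is C D.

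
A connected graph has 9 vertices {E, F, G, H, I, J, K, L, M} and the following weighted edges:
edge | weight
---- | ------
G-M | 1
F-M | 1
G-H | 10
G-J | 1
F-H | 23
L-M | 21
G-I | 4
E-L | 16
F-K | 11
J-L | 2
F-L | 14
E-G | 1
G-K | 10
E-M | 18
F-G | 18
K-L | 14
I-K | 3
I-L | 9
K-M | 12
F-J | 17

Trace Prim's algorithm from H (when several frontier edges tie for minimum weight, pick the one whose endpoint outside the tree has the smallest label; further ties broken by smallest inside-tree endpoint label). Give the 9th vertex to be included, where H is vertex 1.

K

Grow the tree from H using Prim:
Step 1: cheapest edge leaving the tree is G-H (10); add G.
Step 2: cheapest edge leaving the tree is E-G (1); add E.
Step 3: cheapest edge leaving the tree is G-J (1); add J.
Step 4: cheapest edge leaving the tree is G-M (1); add M.
Step 5: cheapest edge leaving the tree is F-M (1); add F.
Step 6: cheapest edge leaving the tree is J-L (2); add L.
Step 7: cheapest edge leaving the tree is G-I (4); add I.
Step 8: cheapest edge leaving the tree is I-K (3); add K.
Vertex order: H, G, E, J, M, F, L, I, K. The 9th vertex is K.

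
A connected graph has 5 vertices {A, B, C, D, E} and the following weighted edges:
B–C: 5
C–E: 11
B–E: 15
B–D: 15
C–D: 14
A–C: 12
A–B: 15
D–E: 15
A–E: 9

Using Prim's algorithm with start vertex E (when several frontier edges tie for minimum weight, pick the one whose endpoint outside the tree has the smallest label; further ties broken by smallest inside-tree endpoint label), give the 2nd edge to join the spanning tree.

C-E

Grow the tree from E using Prim:
Step 1: frontier [A–E 9, C–E 11, B–E 15, D–E 15] → take A–E (9); add A.
Step 2: frontier [A–C 12, A–B 15, C–E 11, B–E 15, D–E 15] → take C–E (11); add C.
Step 3: frontier [A–B 15, B–C 5, C–D 14, B–E 15, D–E 15] → take B–C (5); add B.
Step 4: frontier [B–D 15, C–D 14, D–E 15] → take C–D (14); add D.
The 2nd edge added is C–E.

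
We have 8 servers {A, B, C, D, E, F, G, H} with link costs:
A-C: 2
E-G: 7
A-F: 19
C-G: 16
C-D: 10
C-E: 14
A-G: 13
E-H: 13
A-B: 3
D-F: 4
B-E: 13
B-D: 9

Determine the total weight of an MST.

51

Kruskal's algorithm — process edges by increasing weight (ties by edge label):
A-C (2): add — endpoints in different components.
A-B (3): add — endpoints in different components.
D-F (4): add — endpoints in different components.
E-G (7): add — endpoints in different components.
B-D (9): add — endpoints in different components.
C-D (10): skip — C and D already connected.
A-G (13): add — endpoints in different components.
B-E (13): skip — B and E already connected.
E-H (13): add — endpoints in different components.
MST edges: A-C, A-B, D-F, E-G, B-D, A-G, E-H; total weight 2+3+4+7+9+13+13 = 51.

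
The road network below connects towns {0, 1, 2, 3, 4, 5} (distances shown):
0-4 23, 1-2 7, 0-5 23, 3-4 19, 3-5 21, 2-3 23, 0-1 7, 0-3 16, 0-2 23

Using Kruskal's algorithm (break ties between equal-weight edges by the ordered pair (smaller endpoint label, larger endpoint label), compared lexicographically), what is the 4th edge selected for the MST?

Kruskal's algorithm — process edges by increasing weight (ties by edge label):
0-1 (7): add — endpoints in different components.
1-2 (7): add — endpoints in different components.
0-3 (16): add — endpoints in different components.
3-4 (19): add — endpoints in different components.
3-5 (21): add — endpoints in different components.
The 4th edge added is 3-4.

3-4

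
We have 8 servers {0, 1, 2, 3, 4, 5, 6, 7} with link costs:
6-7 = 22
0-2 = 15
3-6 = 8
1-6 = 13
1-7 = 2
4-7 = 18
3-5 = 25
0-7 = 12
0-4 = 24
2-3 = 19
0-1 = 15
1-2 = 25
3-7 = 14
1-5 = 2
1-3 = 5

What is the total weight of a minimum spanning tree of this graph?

Kruskal: consider edges lightest-first.
1-5 (2): add — endpoints in different components.
1-7 (2): add — endpoints in different components.
1-3 (5): add — endpoints in different components.
3-6 (8): add — endpoints in different components.
0-7 (12): add — endpoints in different components.
1-6 (13): skip — 1 and 6 already connected.
3-7 (14): skip — 3 and 7 already connected.
0-1 (15): skip — 0 and 1 already connected.
0-2 (15): add — endpoints in different components.
4-7 (18): add — endpoints in different components.
MST edges: 1-5, 1-7, 1-3, 3-6, 0-7, 0-2, 4-7; total weight 2+2+5+8+12+15+18 = 62.

62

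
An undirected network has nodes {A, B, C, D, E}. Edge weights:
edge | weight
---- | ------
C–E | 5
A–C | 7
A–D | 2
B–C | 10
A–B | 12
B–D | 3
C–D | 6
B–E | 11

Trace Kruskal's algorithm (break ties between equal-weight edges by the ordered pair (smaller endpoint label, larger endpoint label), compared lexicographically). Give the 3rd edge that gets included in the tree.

Kruskal: consider edges lightest-first.
A–D (2): add. Components now {A,D} {B} {C} {E}
B–D (3): add. Components now {A,B,D} {C} {E}
C–E (5): add. Components now {A,B,D} {C,E}
C–D (6): add. Components now {A,B,C,D,E}
The 3rd edge added is C–E.

C-E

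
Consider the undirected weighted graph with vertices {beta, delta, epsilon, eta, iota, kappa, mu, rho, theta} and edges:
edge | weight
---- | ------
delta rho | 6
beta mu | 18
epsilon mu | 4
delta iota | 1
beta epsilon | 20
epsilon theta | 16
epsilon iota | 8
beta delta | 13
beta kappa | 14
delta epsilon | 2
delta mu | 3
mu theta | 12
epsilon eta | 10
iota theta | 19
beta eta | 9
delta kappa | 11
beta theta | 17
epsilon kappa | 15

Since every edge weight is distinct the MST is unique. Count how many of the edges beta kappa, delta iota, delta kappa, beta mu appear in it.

Kruskal: consider edges lightest-first.
delta iota (1): add — endpoints in different components.
delta epsilon (2): add — endpoints in different components.
delta mu (3): add — endpoints in different components.
epsilon mu (4): skip — epsilon and mu already connected.
delta rho (6): add — endpoints in different components.
epsilon iota (8): skip — epsilon and iota already connected.
beta eta (9): add — endpoints in different components.
epsilon eta (10): add — endpoints in different components.
delta kappa (11): add — endpoints in different components.
mu theta (12): add — endpoints in different components.
MST edge set: {delta iota, delta epsilon, delta mu, delta rho, beta eta, epsilon eta, delta kappa, mu theta}.
Of the listed edges, {delta iota, delta kappa} are in the MST → 2.

2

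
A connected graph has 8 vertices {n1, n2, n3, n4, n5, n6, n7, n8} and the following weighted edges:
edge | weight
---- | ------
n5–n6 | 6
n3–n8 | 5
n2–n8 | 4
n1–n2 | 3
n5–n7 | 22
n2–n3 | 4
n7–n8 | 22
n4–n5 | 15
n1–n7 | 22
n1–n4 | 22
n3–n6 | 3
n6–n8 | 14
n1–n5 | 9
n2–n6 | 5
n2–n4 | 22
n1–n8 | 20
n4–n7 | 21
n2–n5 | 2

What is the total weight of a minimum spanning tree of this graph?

52

Kruskal's algorithm — process edges by increasing weight (ties by edge label):
n2–n5 (2): add — endpoints in different components.
n1–n2 (3): add — endpoints in different components.
n3–n6 (3): add — endpoints in different components.
n2–n3 (4): add — endpoints in different components.
n2–n8 (4): add — endpoints in different components.
n2–n6 (5): skip — n2 and n6 already connected.
n3–n8 (5): skip — n3 and n8 already connected.
n5–n6 (6): skip — n5 and n6 already connected.
n1–n5 (9): skip — n5 and n1 already connected.
n6–n8 (14): skip — n6 and n8 already connected.
n4–n5 (15): add — endpoints in different components.
n1–n8 (20): skip — n1 and n8 already connected.
n4–n7 (21): add — endpoints in different components.
MST edges: n2–n5, n1–n2, n3–n6, n2–n3, n2–n8, n4–n5, n4–n7; total weight 2+3+3+4+4+15+21 = 52.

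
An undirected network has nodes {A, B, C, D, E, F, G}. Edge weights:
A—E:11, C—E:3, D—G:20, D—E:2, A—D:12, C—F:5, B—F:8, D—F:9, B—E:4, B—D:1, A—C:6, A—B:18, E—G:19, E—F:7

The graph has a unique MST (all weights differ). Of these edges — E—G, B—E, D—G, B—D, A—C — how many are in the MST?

3

Kruskal: consider edges lightest-first.
B—D (1): add. Components now {A} {B,D} {C} {E} {F} {G}
D—E (2): add. Components now {A} {B,D,E} {C} {F} {G}
C—E (3): add. Components now {A} {B,C,D,E} {F} {G}
B—E (4): skip — B and E already connected.
C—F (5): add. Components now {A} {B,C,D,E,F} {G}
A—C (6): add. Components now {A,B,C,D,E,F} {G}
E—F (7): skip — E and F already connected.
B—F (8): skip — B and F already connected.
D—F (9): skip — D and F already connected.
A—E (11): skip — A and E already connected.
A—D (12): skip — A and D already connected.
A—B (18): skip — A and B already connected.
E—G (19): add. Components now {A,B,C,D,E,F,G}
MST edge set: {B—D, D—E, C—E, C—F, A—C, E—G}.
Of the listed edges, {E—G, B—D, A—C} are in the MST → 3.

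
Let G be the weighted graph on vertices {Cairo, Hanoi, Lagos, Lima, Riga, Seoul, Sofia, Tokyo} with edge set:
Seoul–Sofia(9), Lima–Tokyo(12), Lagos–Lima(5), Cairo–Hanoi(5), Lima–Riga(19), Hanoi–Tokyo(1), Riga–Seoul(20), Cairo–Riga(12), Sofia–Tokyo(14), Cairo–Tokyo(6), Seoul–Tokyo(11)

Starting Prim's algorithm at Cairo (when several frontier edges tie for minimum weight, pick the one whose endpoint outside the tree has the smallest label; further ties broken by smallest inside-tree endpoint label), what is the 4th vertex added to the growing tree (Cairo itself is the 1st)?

Seoul

Prim's algorithm from Cairo:
Step 1: frontier [Cairo–Hanoi 5, Cairo–Tokyo 6, Cairo–Riga 12] → take Cairo–Hanoi (5); add Hanoi.
Step 2: frontier [Cairo–Tokyo 6, Cairo–Riga 12, Hanoi–Tokyo 1] → take Hanoi–Tokyo (1); add Tokyo.
Step 3: frontier [Cairo–Riga 12, Seoul–Tokyo 11, Lima–Tokyo 12, Sofia–Tokyo 14] → take Seoul–Tokyo (11); add Seoul.
Step 4: frontier [Cairo–Riga 12, Seoul–Sofia 9, Riga–Seoul 20, Lima–Tokyo 12, Sofia–Tokyo 14] → take Seoul–Sofia (9); add Sofia.
Step 5: frontier [Cairo–Riga 12, Riga–Seoul 20, Lima–Tokyo 12] → take Lima–Tokyo (12); add Lima.
Step 6: frontier [Cairo–Riga 12, Lagos–Lima 5, Lima–Riga 19, Riga–Seoul 20] → take Lagos–Lima (5); add Lagos.
Step 7: frontier [Cairo–Riga 12, Lima–Riga 19, Riga–Seoul 20] → take Cairo–Riga (12); add Riga.
Vertex order: Cairo, Hanoi, Tokyo, Seoul, Sofia, Lima, Lagos, Riga. The 4th vertex is Seoul.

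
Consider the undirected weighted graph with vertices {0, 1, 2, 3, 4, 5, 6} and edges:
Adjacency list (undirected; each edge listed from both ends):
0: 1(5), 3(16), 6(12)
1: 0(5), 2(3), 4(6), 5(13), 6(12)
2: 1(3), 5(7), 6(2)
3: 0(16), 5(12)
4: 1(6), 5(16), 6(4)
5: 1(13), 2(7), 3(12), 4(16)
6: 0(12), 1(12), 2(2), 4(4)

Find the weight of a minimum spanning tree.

33

Kruskal: consider edges lightest-first.
2 6 (2): add — endpoints in different components.
1 2 (3): add — endpoints in different components.
4 6 (4): add — endpoints in different components.
0 1 (5): add — endpoints in different components.
1 4 (6): skip — 1 and 4 already connected.
2 5 (7): add — endpoints in different components.
0 6 (12): skip — 0 and 6 already connected.
1 6 (12): skip — 1 and 6 already connected.
3 5 (12): add — endpoints in different components.
MST edges: 2 6, 1 2, 4 6, 0 1, 2 5, 3 5; total weight 2+3+4+5+7+12 = 33.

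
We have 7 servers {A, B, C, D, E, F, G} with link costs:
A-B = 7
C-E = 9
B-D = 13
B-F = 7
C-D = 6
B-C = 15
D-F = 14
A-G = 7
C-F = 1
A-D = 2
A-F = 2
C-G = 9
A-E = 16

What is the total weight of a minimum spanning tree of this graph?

28

Sort edges by weight, then run Kruskal:
C-F (1): add — endpoints in different components.
A-D (2): add — endpoints in different components.
A-F (2): add — endpoints in different components.
C-D (6): skip — C and D already connected.
A-B (7): add — endpoints in different components.
A-G (7): add — endpoints in different components.
B-F (7): skip — B and F already connected.
C-E (9): add — endpoints in different components.
MST edges: C-F, A-D, A-F, A-B, A-G, C-E; total weight 1+2+2+7+7+9 = 28.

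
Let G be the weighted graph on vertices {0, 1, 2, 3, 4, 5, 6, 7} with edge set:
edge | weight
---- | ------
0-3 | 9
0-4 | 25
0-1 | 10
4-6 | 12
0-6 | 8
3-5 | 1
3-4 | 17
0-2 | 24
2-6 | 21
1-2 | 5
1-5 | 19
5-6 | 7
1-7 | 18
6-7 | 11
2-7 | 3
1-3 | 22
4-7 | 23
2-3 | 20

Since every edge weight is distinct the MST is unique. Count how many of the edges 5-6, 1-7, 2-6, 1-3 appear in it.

1

Kruskal's algorithm — process edges by increasing weight (ties by edge label):
3-5 (1): add — endpoints in different components.
2-7 (3): add — endpoints in different components.
1-2 (5): add — endpoints in different components.
5-6 (7): add — endpoints in different components.
0-6 (8): add — endpoints in different components.
0-3 (9): skip — 0 and 3 already connected.
0-1 (10): add — endpoints in different components.
6-7 (11): skip — 6 and 7 already connected.
4-6 (12): add — endpoints in different components.
MST edge set: {3-5, 2-7, 1-2, 5-6, 0-6, 0-1, 4-6}.
Of the listed edges, {5-6} are in the MST → 1.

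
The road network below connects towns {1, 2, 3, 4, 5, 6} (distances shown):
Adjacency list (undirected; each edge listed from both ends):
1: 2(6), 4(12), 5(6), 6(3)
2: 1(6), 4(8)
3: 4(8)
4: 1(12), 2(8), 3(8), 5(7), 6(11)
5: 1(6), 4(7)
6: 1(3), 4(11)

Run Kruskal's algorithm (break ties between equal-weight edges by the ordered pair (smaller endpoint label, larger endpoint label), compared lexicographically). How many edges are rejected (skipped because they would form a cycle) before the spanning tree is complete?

1

Kruskal's algorithm — process edges by increasing weight (ties by edge label):
1 6 (3): add — endpoints in different components.
1 2 (6): add — endpoints in different components.
1 5 (6): add — endpoints in different components.
4 5 (7): add — endpoints in different components.
2 4 (8): skip — 2 and 4 already connected.
3 4 (8): add — endpoints in different components.
Edges rejected before the tree was complete: 1.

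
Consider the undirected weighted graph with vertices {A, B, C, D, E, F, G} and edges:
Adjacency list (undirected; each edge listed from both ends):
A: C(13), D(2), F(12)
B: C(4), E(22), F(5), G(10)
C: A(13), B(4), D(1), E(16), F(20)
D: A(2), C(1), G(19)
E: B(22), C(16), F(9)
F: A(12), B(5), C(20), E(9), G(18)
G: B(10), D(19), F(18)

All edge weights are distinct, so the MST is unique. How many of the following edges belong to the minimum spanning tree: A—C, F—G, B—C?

1

Sort edges by weight, then run Kruskal:
C—D (1): add — endpoints in different components.
A—D (2): add — endpoints in different components.
B—C (4): add — endpoints in different components.
B—F (5): add — endpoints in different components.
E—F (9): add — endpoints in different components.
B—G (10): add — endpoints in different components.
MST edge set: {C—D, A—D, B—C, B—F, E—F, B—G}.
Of the listed edges, {B—C} are in the MST → 1.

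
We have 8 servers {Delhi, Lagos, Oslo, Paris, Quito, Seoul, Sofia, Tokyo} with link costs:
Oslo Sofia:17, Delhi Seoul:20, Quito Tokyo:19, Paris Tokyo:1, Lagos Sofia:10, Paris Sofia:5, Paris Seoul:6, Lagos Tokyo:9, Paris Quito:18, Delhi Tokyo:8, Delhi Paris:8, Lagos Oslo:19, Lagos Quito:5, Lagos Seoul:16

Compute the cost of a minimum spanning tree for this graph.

51

Prim's algorithm from Delhi:
Step 1: cheapest edge leaving the tree is Delhi Paris (8); add Paris.
Step 2: cheapest edge leaving the tree is Paris Tokyo (1); add Tokyo.
Step 3: cheapest edge leaving the tree is Paris Sofia (5); add Sofia.
Step 4: cheapest edge leaving the tree is Paris Seoul (6); add Seoul.
Step 5: cheapest edge leaving the tree is Lagos Tokyo (9); add Lagos.
Step 6: cheapest edge leaving the tree is Lagos Quito (5); add Quito.
Step 7: cheapest edge leaving the tree is Oslo Sofia (17); add Oslo.
MST edges: Delhi Paris, Paris Tokyo, Paris Sofia, Paris Seoul, Lagos Tokyo, Lagos Quito, Oslo Sofia; total weight 8+1+5+6+9+5+17 = 51.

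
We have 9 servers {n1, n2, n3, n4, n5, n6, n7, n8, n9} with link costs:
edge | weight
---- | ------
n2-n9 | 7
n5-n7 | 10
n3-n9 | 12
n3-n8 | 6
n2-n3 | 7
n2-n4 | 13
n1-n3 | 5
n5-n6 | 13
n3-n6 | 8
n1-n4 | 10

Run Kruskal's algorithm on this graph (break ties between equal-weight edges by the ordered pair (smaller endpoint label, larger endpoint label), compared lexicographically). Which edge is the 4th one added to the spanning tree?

n2-n9

Kruskal's algorithm — process edges by increasing weight (ties by edge label):
n1-n3 (5): add — endpoints in different components.
n3-n8 (6): add — endpoints in different components.
n2-n3 (7): add — endpoints in different components.
n2-n9 (7): add — endpoints in different components.
n3-n6 (8): add — endpoints in different components.
n1-n4 (10): add — endpoints in different components.
n5-n7 (10): add — endpoints in different components.
n3-n9 (12): skip — n3 and n9 already connected.
n2-n4 (13): skip — n4 and n2 already connected.
n5-n6 (13): add — endpoints in different components.
The 4th edge added is n2-n9.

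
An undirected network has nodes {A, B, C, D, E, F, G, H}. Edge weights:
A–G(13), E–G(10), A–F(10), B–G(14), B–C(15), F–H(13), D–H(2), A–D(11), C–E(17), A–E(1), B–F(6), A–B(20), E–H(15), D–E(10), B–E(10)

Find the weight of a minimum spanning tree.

54

Sort edges by weight, then run Kruskal:
A–E (1): add — endpoints in different components.
D–H (2): add — endpoints in different components.
B–F (6): add — endpoints in different components.
A–F (10): add — endpoints in different components.
B–E (10): skip — B and E already connected.
D–E (10): add — endpoints in different components.
E–G (10): add — endpoints in different components.
A–D (11): skip — A and D already connected.
A–G (13): skip — A and G already connected.
F–H (13): skip — F and H already connected.
B–G (14): skip — B and G already connected.
B–C (15): add — endpoints in different components.
MST edges: A–E, D–H, B–F, A–F, D–E, E–G, B–C; total weight 1+2+6+10+10+10+15 = 54.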